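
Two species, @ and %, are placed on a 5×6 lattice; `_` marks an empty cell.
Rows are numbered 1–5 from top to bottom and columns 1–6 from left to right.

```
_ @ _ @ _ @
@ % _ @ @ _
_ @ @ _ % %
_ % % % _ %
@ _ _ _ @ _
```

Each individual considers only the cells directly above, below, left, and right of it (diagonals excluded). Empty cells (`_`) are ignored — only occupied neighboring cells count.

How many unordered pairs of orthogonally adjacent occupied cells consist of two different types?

6

Scan each occupied cell's neighbors to the right and below so each pair is counted once.
Row 1: @(1,2)–%(2,2)≠ @(1,4)–@(2,4)=  → 1/2 unlike.
Row 2: @(2,1)–%(2,2)≠ %(2,2)–@(3,2)≠ @(2,4)–@(2,5)= @(2,5)–%(3,5)≠  → 3/4 unlike.
Row 3: @(3,2)–@(3,3)= @(3,2)–%(4,2)≠ @(3,3)–%(4,3)≠ %(3,5)–%(3,6)= %(3,6)–%(4,6)=  → 2/5 unlike.
Row 4: %(4,2)–%(4,3)= %(4,3)–%(4,4)=  → 0/2 unlike.
Total adjacent occupied pairs: 13; unlike-type pairs: 6.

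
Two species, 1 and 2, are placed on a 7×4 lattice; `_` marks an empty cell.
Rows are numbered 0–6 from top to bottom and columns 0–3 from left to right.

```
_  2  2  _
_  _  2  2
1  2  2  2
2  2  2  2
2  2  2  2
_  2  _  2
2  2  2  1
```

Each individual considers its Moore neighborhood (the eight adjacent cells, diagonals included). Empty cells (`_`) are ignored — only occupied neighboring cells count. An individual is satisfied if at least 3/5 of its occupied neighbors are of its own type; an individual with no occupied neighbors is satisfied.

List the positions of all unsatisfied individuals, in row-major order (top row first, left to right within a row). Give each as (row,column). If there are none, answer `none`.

(0,1)2 2/2 ok
(0,2)2 3/3 ok
(1,2)2 6/6 ok
(1,3)2 4/4 ok
(2,0)1 0/3 unhappy
(2,1)2 5/6 ok
(2,2)2 7/7 ok
(2,3)2 5/5 ok
(3,0)2 4/5 ok
(3,1)2 7/8 ok
(3,2)2 8/8 ok
(3,3)2 5/5 ok
(4,0)2 4/4 ok
(4,1)2 6/6 ok
(4,2)2 7/7 ok
(4,3)2 4/4 ok
(5,1)2 6/6 ok
(5,3)2 3/4 ok
(6,0)2 2/2 ok
(6,1)2 3/3 ok
(6,2)2 3/4 ok
(6,3)1 0/2 unhappy

(2,0), (6,3)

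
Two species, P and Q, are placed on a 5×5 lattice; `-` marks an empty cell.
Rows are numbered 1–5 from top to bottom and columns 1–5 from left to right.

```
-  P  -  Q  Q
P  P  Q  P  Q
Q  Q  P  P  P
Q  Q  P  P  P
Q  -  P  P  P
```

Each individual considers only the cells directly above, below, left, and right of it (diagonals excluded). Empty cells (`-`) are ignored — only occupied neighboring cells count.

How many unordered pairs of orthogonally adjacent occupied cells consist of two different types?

10

Scan each occupied cell's neighbors to the right and below so each pair is counted once.
From row 1: 1 unlike of 4 pairs (running 1/4).
From row 2: 7 unlike of 9 pairs (running 8/13).
From row 3: 1 unlike of 9 pairs (running 9/22).
From row 4: 1 unlike of 8 pairs (running 10/30).
From row 5: 0 unlike of 2 pairs (running 10/32).
Total adjacent occupied pairs: 32; unlike-type pairs: 10.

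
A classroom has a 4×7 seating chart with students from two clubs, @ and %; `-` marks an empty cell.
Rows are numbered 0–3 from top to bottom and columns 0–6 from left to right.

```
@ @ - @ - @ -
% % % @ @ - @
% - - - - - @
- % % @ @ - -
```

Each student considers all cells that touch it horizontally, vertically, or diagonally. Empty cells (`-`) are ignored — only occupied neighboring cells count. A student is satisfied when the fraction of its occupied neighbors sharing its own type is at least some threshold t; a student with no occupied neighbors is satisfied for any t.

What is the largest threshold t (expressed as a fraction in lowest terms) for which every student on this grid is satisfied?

1/4

(0,0)@ 1/3
(0,1)@ 1/4
(0,3)@ 2/3
(0,5)@ 2/2
(1,0)% 2/4
(1,1)% 3/5
(1,2)% 1/4
(1,3)@ 2/3
(1,4)@ 3/3
(1,6)@ 2/2
(2,0)% 3/3
(2,6)@ 1/1
(3,1)% 2/2
(3,2)% 1/2
(3,3)@ 1/2
(3,4)@ 1/1
The smallest same-type fraction is 1/4 at (0,1), which reduces to 1/4. Any threshold above that leaves this student unsatisfied.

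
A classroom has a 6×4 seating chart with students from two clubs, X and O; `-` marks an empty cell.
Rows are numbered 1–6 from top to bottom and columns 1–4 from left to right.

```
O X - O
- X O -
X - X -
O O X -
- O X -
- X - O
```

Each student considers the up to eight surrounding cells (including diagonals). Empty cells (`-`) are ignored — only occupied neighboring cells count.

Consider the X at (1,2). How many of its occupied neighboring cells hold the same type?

1

Occupied neighbors of (1,2): (1,1)=O, (2,2)=X, (2,3)=O.
Same type (X): 1 of 3.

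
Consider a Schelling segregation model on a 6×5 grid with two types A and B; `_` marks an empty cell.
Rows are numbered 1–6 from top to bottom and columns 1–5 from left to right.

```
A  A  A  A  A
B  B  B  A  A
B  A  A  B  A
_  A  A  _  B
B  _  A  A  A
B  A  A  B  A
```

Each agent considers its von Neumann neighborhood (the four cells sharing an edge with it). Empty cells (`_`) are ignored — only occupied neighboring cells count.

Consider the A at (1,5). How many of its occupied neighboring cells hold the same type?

Occupied neighbors of (1,5): (2,5)=A, (1,4)=A.
Same type (A): 2 of 2.

2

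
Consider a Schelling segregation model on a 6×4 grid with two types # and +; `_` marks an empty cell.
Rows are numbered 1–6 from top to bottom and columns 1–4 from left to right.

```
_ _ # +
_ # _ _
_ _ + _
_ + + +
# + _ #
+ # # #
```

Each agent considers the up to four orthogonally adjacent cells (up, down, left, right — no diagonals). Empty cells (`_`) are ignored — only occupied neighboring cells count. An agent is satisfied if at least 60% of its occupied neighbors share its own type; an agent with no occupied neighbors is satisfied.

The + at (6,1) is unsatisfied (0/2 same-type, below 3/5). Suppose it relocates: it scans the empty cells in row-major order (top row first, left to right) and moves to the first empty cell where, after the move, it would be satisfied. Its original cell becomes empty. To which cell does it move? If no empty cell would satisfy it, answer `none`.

Vacating (6,1). Empty cells in order:
  (1,1): 0/0 same-type → satisfied — stop here.

(1,1)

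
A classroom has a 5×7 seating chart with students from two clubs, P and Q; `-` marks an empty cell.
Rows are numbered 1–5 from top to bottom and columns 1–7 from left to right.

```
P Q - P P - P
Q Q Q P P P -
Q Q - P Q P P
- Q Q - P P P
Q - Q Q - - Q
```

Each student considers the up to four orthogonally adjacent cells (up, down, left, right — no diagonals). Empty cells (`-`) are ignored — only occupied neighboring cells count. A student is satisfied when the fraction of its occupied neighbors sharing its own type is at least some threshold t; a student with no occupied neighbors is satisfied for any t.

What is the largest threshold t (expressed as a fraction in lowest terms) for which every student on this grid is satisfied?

(1,1)P 0/2
(1,2)Q 1/2
(1,4)P 2/2
(1,5)P 2/2
(1,7)P — no occupied neighbors
(2,1)Q 2/3
(2,2)Q 4/4
(2,3)Q 1/2
(2,4)P 3/4
(2,5)P 3/4
(2,6)P 2/2
(3,1)Q 2/2
(3,2)Q 3/3
(3,4)P 1/2
(3,5)Q 0/4
(3,6)P 3/4
(3,7)P 2/2
(4,2)Q 2/2
(4,3)Q 2/2
(4,5)P 1/2
(4,6)P 3/3
(4,7)P 2/3
(5,1)Q — no occupied neighbors
(5,3)Q 2/2
(5,4)Q 1/1
(5,7)Q 0/1
The smallest same-type fraction is 0/2 at (1,1), which reduces to 0/1. Any threshold above that leaves this student unsatisfied.

0/1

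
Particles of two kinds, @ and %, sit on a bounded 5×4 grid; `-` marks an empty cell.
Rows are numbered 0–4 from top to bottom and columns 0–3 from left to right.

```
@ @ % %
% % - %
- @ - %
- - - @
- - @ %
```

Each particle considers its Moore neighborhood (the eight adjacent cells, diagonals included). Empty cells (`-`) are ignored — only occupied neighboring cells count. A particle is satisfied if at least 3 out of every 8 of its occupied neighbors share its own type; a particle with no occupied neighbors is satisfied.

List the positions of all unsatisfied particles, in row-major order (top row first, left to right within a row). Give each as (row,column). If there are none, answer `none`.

(0,0)@ 1/3 not
(0,1)@ 1/4 not
(0,2)% 3/4 satisfied
(0,3)% 2/2 satisfied
(1,0)% 1/4 not
(1,1)% 2/5 satisfied
(1,3)% 3/3 satisfied
(2,1)@ 0/2 not
(2,3)% 1/2 satisfied
(3,3)@ 1/3 not
(4,2)@ 1/2 satisfied
(4,3)% 0/2 not

(0,0), (0,1), (1,0), (2,1), (3,3), (4,3)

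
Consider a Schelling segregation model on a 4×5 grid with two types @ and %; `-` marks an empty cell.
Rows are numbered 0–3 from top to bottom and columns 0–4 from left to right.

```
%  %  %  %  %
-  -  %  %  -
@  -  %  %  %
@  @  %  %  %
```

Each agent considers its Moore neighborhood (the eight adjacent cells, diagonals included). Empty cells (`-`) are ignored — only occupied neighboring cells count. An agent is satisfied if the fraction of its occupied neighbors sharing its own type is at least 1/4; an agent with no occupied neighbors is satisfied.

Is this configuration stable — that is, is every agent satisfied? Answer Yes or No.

Row 0: (0,0)% 1/1 ok · (0,1)% 3/3 ok · (0,2)% 4/4 ok · (0,3)% 4/4 ok · (0,4)% 2/2 ok
Row 1: (1,2)% 6/6 ok · (1,3)% 7/7 ok
Row 2: (2,0)@ 2/2 ok · (2,2)% 5/6 ok · (2,3)% 7/7 ok · (2,4)% 4/4 ok
Row 3: (3,0)@ 2/2 ok · (3,1)@ 2/4 ok · (3,2)% 3/4 ok · (3,3)% 5/5 ok · (3,4)% 3/3 ok
All meet the threshold, so the configuration is stable.

Yes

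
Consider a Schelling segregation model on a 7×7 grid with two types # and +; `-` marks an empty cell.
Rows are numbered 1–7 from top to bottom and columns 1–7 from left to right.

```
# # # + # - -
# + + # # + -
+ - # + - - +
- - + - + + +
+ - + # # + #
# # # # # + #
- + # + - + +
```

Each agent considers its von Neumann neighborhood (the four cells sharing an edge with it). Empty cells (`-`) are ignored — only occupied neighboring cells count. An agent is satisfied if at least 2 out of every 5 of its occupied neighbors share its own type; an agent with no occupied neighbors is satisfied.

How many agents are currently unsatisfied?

17

(1,1)# 2/2 ok
(1,2)# 2/3 ok
(1,3)# 1/3 unhappy
(1,4)+ 0/3 unhappy
(1,5)# 1/2 ok
(2,1)# 1/3 unhappy
(2,2)+ 1/3 unhappy
(2,3)+ 1/4 unhappy
(2,4)# 1/4 unhappy
(2,5)# 2/3 ok
(2,6)+ 0/1 unhappy
(3,1)+ 0/1 unhappy
(3,3)# 0/3 unhappy
(3,4)+ 0/2 unhappy
(3,7)+ 1/1 ok
(4,3)+ 1/2 ok
(4,5)+ 1/2 ok
(4,6)+ 3/3 ok
(4,7)+ 2/3 ok
(5,1)+ 0/1 unhappy
(5,3)+ 1/3 unhappy
(5,4)# 2/3 ok
(5,5)# 2/4 ok
(5,6)+ 2/4 ok
(5,7)# 1/3 unhappy
(6,1)# 1/2 ok
(6,2)# 2/3 ok
(6,3)# 3/4 ok
(6,4)# 3/4 ok
(6,5)# 2/3 ok
(6,6)+ 2/4 ok
(6,7)# 1/3 unhappy
(7,2)+ 0/2 unhappy
(7,3)# 1/3 unhappy
(7,4)+ 0/2 unhappy
(7,6)+ 2/2 ok
(7,7)+ 1/2 ok
Unsatisfied: (1,3), (1,4), (2,1), (2,2), (2,3), (2,4), (2,6), (3,1), (3,3), (3,4), (5,1), (5,3), (5,7), (6,7), (7,2), (7,3), (7,4) — 17 in total.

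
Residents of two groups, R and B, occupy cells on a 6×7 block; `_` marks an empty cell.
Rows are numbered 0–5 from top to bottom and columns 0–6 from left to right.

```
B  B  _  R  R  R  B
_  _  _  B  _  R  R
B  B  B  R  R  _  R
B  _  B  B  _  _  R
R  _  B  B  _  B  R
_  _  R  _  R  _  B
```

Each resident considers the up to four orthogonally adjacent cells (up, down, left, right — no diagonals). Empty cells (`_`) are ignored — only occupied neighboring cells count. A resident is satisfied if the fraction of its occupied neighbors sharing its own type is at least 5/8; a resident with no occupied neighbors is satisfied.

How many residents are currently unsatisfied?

10

Row 0: (0,0)B 1/1 satisfied · (0,1)B 1/1 satisfied · (0,3)R 1/2 not · (0,4)R 2/2 satisfied · (0,5)R 2/3 satisfied · (0,6)B 0/2 not
Row 1: (1,3)B 0/2 not · (1,5)R 2/2 satisfied · (1,6)R 2/3 satisfied
Row 2: (2,0)B 2/2 satisfied · (2,1)B 2/2 satisfied · (2,2)B 2/3 satisfied · (2,3)R 1/4 not · (2,4)R 1/1 satisfied · (2,6)R 2/2 satisfied
Row 3: (3,0)B 1/2 not · (3,2)B 3/3 satisfied · (3,3)B 2/3 satisfied · (3,6)R 2/2 satisfied
Row 4: (4,0)R 0/1 not · (4,2)B 2/3 satisfied · (4,3)B 2/2 satisfied · (4,5)B 0/1 not · (4,6)R 1/3 not
Row 5: (5,2)R 0/1 not · (5,4)R 0/0 satisfied · (5,6)B 0/1 not
Unsatisfied: (0,3), (0,6), (1,3), (2,3), (3,0), (4,0), (4,5), (4,6), (5,2), (5,6) — 10 in total.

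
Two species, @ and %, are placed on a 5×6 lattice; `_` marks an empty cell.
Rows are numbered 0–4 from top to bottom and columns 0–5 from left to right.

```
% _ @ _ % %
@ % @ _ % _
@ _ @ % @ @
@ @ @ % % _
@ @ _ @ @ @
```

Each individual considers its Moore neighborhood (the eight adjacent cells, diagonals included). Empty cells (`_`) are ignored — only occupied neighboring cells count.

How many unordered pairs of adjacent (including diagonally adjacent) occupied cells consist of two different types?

Scan each occupied cell's neighbors to the right and below (and the two forward diagonals) so each pair is counted once.
Row 0: %(0,0)–@(1,0)≠ %(0,0)–%(1,1)= @(0,2)–@(1,2)= @(0,2)–%(1,1)≠ %(0,4)–%(0,5)= %(0,4)–%(1,4)= %(0,5)–%(1,4)=  → 2/7 unlike.
Row 1: @(1,0)–%(1,1)≠ @(1,0)–@(2,0)= %(1,1)–@(1,2)≠ %(1,1)–@(2,2)≠ %(1,1)–@(2,0)≠ @(1,2)–@(2,2)= @(1,2)–%(2,3)≠ %(1,4)–@(2,4)≠ %(1,4)–@(2,5)≠ %(1,4)–%(2,3)=  → 7/10 unlike.
Row 2: @(2,0)–@(3,0)= @(2,0)–@(3,1)= @(2,2)–%(2,3)≠ @(2,2)–@(3,2)= @(2,2)–%(3,3)≠ @(2,2)–@(3,1)= %(2,3)–@(2,4)≠ %(2,3)–%(3,3)= %(2,3)–%(3,4)= %(2,3)–@(3,2)≠ @(2,4)–@(2,5)= @(2,4)–%(3,4)≠ @(2,4)–%(3,3)≠ @(2,5)–%(3,4)≠  → 7/14 unlike.
Row 3: @(3,0)–@(3,1)= @(3,0)–@(4,0)= @(3,0)–@(4,1)= @(3,1)–@(3,2)= @(3,1)–@(4,1)= @(3,1)–@(4,0)= @(3,2)–%(3,3)≠ @(3,2)–@(4,3)= @(3,2)–@(4,1)= %(3,3)–%(3,4)= %(3,3)–@(4,3)≠ %(3,3)–@(4,4)≠ %(3,4)–@(4,4)≠ %(3,4)–@(4,5)≠ %(3,4)–@(4,3)≠  → 6/15 unlike.
Row 4: @(4,0)–@(4,1)= @(4,3)–@(4,4)= @(4,4)–@(4,5)=  → 0/3 unlike.
Total adjacent occupied pairs: 49; unlike-type pairs: 22.

22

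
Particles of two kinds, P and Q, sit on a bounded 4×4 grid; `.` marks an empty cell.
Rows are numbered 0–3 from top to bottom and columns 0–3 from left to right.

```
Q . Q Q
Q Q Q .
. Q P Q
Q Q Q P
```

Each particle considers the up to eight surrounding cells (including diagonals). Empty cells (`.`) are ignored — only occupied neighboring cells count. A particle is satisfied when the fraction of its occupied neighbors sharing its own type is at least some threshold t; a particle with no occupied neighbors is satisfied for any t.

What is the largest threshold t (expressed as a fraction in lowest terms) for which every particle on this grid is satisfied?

(0,0)Q 2/2
(0,2)Q 3/3
(0,3)Q 2/2
(1,0)Q 3/3
(1,1)Q 5/6
(1,2)Q 5/6
(2,1)Q 6/7
(2,2)P 1/7
(2,3)Q 2/4
(3,0)Q 2/2
(3,1)Q 3/4
(3,2)Q 3/5
(3,3)P 1/3
The smallest same-type fraction is 1/7 at (2,2), which reduces to 1/7. Any threshold above that leaves this particle unsatisfied.

1/7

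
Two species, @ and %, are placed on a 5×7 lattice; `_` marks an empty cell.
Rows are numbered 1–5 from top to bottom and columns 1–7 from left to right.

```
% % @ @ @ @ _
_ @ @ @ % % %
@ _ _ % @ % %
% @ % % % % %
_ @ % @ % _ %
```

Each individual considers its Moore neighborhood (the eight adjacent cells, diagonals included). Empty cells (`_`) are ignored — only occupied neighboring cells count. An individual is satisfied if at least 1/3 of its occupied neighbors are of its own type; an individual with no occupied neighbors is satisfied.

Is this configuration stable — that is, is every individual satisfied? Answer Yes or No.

(1,1)% 1/2 satisfied
(1,2)% 1/4 not
(1,3)@ 4/5 satisfied
(1,4)@ 4/5 satisfied
(1,5)@ 3/5 satisfied
(1,6)@ 1/4 not
(2,2)@ 3/5 satisfied
(2,3)@ 4/6 satisfied
(2,4)@ 5/7 satisfied
(2,5)% 3/8 satisfied
(2,6)% 4/7 satisfied
(2,7)% 3/4 satisfied
(3,1)@ 2/3 satisfied
(3,4)% 4/7 satisfied
(3,5)@ 1/8 not
(3,6)% 7/8 satisfied
(3,7)% 5/5 satisfied
(4,1)% 0/3 not
(4,2)@ 2/5 satisfied
(4,3)% 3/6 satisfied
(4,4)% 5/7 satisfied
(4,5)% 5/7 satisfied
(4,6)% 6/7 satisfied
(4,7)% 4/4 satisfied
(5,2)@ 1/4 not
(5,3)% 2/5 satisfied
(5,4)@ 0/5 not
(5,5)% 3/4 satisfied
(5,7)% 2/2 satisfied
For instance (1,2) has only 1/4 same-type neighbors, below 1/3.

No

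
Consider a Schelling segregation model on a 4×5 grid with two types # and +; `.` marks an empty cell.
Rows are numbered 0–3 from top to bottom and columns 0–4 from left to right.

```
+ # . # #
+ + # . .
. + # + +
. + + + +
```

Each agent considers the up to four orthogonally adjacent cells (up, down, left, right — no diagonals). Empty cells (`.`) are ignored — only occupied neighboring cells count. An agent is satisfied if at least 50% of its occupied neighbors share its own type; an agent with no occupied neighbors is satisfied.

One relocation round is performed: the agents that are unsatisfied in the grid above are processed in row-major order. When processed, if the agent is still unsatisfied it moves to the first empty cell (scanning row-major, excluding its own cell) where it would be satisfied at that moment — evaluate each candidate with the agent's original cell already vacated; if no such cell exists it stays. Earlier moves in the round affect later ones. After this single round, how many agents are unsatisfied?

Initially unsatisfied (in order): (0,1), (2,2).
  (0,1) → (0,2).
  (2,2) → (1,3).
Resulting grid:
+ . # # #
+ + # # .
. + . + +
. + + + +
All satisfied now.

0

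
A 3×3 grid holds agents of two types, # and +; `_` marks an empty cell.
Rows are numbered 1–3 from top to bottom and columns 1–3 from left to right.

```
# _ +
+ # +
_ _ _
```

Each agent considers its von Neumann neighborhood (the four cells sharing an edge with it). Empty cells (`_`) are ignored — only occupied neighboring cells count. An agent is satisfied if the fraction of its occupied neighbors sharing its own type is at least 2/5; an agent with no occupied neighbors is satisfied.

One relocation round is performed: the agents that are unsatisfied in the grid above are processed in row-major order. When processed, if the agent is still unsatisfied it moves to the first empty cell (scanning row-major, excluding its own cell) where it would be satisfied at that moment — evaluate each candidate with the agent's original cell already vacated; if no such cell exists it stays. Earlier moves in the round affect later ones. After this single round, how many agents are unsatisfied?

0

Initially unsatisfied (in order): (1,1), (2,1), (2,2).
  (1,1) → (1,2).
  (2,1) → (3,1).
  (2,2): now satisfied by earlier moves; stays.
Resulting grid:
_ # +
_ # +
+ _ _
All satisfied now.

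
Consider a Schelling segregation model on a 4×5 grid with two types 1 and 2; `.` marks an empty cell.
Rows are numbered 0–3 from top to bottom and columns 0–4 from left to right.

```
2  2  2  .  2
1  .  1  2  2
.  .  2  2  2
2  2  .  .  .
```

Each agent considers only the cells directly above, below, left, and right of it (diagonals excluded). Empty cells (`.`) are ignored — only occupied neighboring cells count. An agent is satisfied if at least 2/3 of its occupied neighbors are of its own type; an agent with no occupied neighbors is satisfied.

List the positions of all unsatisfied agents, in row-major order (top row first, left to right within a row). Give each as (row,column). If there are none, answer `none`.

Row 0: (0,0)2 1/2 unhappy · (0,1)2 2/2 ok · (0,2)2 1/2 unhappy · (0,4)2 1/1 ok
Row 1: (1,0)1 0/1 unhappy · (1,2)1 0/3 unhappy · (1,3)2 2/3 ok · (1,4)2 3/3 ok
Row 2: (2,2)2 1/2 unhappy · (2,3)2 3/3 ok · (2,4)2 2/2 ok
Row 3: (3,0)2 1/1 ok · (3,1)2 1/1 ok

(0,0), (0,2), (1,0), (1,2), (2,2)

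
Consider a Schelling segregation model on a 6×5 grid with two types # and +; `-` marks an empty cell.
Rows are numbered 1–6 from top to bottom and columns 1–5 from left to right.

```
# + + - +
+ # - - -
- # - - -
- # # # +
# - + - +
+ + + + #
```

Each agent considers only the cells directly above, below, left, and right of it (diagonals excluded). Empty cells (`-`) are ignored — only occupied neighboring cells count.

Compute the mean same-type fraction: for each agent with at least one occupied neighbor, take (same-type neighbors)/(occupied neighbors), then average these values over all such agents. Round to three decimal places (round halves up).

Row 1: (1,1)# 0/2 · (1,2)+ 1/3 · (1,3)+ 1/1 · (1,5)+ — no occupied neighbors
Row 2: (2,1)+ 0/2 · (2,2)# 1/3
Row 3: (3,2)# 2/2
Row 4: (4,2)# 2/2 · (4,3)# 2/3 · (4,4)# 1/2 · (4,5)+ 1/2
Row 5: (5,1)# 0/1 · (5,3)+ 1/2 · (5,5)+ 1/2
Row 6: (6,1)+ 1/2 · (6,2)+ 2/2 · (6,3)+ 3/3 · (6,4)+ 1/2 · (6,5)# 0/2
Sum over 18 agents: 0/2 + 1/3 + 1/1 + 0/2 + 1/3 + 2/2 + 2/2 + 2/3 + 1/2 + 1/2 + 0/1 + 1/2 + 1/2 + 1/2 + 2/2 + 3/3 + 1/2 + 0/2 = 28/3; mean = 28/3 ÷ 18 = 14/27 = 0.518518… → 0.519.

0.519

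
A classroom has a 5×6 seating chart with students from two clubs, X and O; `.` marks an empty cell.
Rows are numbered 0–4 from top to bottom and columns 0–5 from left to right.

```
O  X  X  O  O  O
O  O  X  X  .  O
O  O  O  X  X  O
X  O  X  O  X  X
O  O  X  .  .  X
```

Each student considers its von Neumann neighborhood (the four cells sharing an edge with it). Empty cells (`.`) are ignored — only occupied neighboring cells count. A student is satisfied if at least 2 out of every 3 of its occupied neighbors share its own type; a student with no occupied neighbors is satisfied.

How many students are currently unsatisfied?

Row 0: (0,0)O 1/2 ✗ · (0,1)X 1/3 ✗ · (0,2)X 2/3 ✓ · (0,3)O 1/3 ✗ · (0,4)O 2/2 ✓ · (0,5)O 2/2 ✓
Row 1: (1,0)O 3/3 ✓ · (1,1)O 2/4 ✗ · (1,2)X 2/4 ✗ · (1,3)X 2/3 ✓ · (1,5)O 2/2 ✓
Row 2: (2,0)O 2/3 ✓ · (2,1)O 4/4 ✓ · (2,2)O 1/4 ✗ · (2,3)X 2/4 ✗ · (2,4)X 2/3 ✓ · (2,5)O 1/3 ✗
Row 3: (3,0)X 0/3 ✗ · (3,1)O 2/4 ✗ · (3,2)X 1/4 ✗ · (3,3)O 0/3 ✗ · (3,4)X 2/3 ✓ · (3,5)X 2/3 ✓
Row 4: (4,0)O 1/2 ✗ · (4,1)O 2/3 ✓ · (4,2)X 1/2 ✗ · (4,5)X 1/1 ✓
Unsatisfied: (0,0), (0,1), (0,3), (1,1), (1,2), (2,2), (2,3), (2,5), (3,0), (3,1), (3,2), (3,3), (4,0), (4,2) — 14 in total.

14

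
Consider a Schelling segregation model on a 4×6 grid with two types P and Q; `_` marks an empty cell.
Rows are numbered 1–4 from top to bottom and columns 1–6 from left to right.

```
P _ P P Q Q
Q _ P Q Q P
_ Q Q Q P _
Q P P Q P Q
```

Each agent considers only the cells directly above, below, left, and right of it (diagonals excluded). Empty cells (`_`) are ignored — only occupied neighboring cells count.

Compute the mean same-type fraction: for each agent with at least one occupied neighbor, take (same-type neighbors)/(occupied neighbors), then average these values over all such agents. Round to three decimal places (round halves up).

0.363

(1,1)P 0/1
(1,3)P 2/2
(1,4)P 1/3
(1,5)Q 2/3
(1,6)Q 1/2
(2,1)Q 0/1
(2,3)P 1/3
(2,4)Q 2/4
(2,5)Q 2/4
(2,6)P 0/2
(3,2)Q 1/2
(3,3)Q 2/4
(3,4)Q 3/4
(3,5)P 1/3
(4,1)Q 0/1
(4,2)P 1/3
(4,3)P 1/3
(4,4)Q 1/3
(4,5)P 1/3
(4,6)Q 0/1
Sum over 20 agents: 0/1 + 2/2 + 1/3 + 2/3 + 1/2 + 0/1 + 1/3 + 2/4 + 2/4 + 0/2 + 1/2 + 2/4 + 3/4 + 1/3 + 0/1 + 1/3 + 1/3 + 1/3 + 1/3 + 0/1 = 29/4; mean = 29/4 ÷ 20 = 29/80 = 0.3625 → 0.363.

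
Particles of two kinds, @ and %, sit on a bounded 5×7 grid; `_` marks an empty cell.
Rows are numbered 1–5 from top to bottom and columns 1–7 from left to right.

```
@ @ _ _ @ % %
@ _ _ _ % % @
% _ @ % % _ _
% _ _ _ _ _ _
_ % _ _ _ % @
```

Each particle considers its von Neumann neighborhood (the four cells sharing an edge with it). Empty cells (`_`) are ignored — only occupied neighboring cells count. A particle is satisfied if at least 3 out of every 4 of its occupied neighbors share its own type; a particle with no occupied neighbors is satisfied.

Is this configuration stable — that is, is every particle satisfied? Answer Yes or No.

(1,1)@ 2/2 satisfied
(1,2)@ 1/1 satisfied
(1,5)@ 0/2 not
(1,6)% 2/3 not
(1,7)% 1/2 not
(2,1)@ 1/2 not
(2,5)% 2/3 not
(2,6)% 2/3 not
(2,7)@ 0/2 not
(3,1)% 1/2 not
(3,3)@ 0/1 not
(3,4)% 1/2 not
(3,5)% 2/2 satisfied
(4,1)% 1/1 satisfied
(5,2)% 0/0 satisfied
(5,6)% 0/1 not
(5,7)@ 0/1 not
For instance (1,5) has only 0/2 same-type neighbors, below 3/4.

No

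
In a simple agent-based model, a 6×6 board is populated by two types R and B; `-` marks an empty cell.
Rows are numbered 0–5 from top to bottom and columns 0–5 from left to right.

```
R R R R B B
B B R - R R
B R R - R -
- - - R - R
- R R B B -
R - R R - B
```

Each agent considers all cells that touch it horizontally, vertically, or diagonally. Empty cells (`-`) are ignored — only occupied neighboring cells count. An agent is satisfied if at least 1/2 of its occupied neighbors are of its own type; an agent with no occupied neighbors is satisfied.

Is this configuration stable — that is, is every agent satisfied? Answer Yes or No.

Row 0: (0,0)R 1/3 ✗ · (0,1)R 3/5 ✓ · (0,2)R 3/4 ✓ · (0,3)R 3/4 ✓ · (0,4)B 1/4 ✗ · (0,5)B 1/3 ✗
Row 1: (1,0)B 2/5 ✗ · (1,1)B 2/8 ✗ · (1,2)R 5/6 ✓ · (1,4)R 3/5 ✓ · (1,5)R 2/4 ✓
Row 2: (2,0)B 2/3 ✓ · (2,1)R 2/5 ✗ · (2,2)R 3/4 ✓ · (2,4)R 4/4 ✓
Row 3: (3,3)R 3/5 ✓ · (3,5)R 1/2 ✓
Row 4: (4,1)R 3/3 ✓ · (4,2)R 4/5 ✓ · (4,3)B 1/5 ✗ · (4,4)B 2/5 ✗
Row 5: (5,0)R 1/1 ✓ · (5,2)R 3/4 ✓ · (5,3)R 2/4 ✓ · (5,5)B 1/1 ✓
For instance (0,0) has only 1/3 same-type neighbors, below 1/2.

No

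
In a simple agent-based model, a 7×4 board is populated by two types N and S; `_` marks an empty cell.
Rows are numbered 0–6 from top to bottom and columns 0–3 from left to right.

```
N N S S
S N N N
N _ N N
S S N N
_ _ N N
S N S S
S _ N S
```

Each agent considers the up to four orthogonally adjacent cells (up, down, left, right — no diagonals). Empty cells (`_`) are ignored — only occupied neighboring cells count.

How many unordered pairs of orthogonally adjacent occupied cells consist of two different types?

14

Scan each occupied cell's neighbors to the right and below so each pair is counted once.
Row 0: N(0,0)–N(0,1)= N(0,0)–S(1,0)≠ N(0,1)–S(0,2)≠ N(0,1)–N(1,1)= S(0,2)–S(0,3)= S(0,2)–N(1,2)≠ S(0,3)–N(1,3)≠  → 4/7 unlike.
Row 1: S(1,0)–N(1,1)≠ S(1,0)–N(2,0)≠ N(1,1)–N(1,2)= N(1,2)–N(1,3)= N(1,2)–N(2,2)= N(1,3)–N(2,3)=  → 2/6 unlike.
Row 2: N(2,0)–S(3,0)≠ N(2,2)–N(2,3)= N(2,2)–N(3,2)= N(2,3)–N(3,3)=  → 1/4 unlike.
Row 3: S(3,0)–S(3,1)= S(3,1)–N(3,2)≠ N(3,2)–N(3,3)= N(3,2)–N(4,2)= N(3,3)–N(4,3)=  → 1/5 unlike.
Row 4: N(4,2)–N(4,3)= N(4,2)–S(5,2)≠ N(4,3)–S(5,3)≠  → 2/3 unlike.
Row 5: S(5,0)–N(5,1)≠ S(5,0)–S(6,0)= N(5,1)–S(5,2)≠ S(5,2)–S(5,3)= S(5,2)–N(6,2)≠ S(5,3)–S(6,3)=  → 3/6 unlike.
Row 6: N(6,2)–S(6,3)≠  → 1/1 unlike.
Total adjacent occupied pairs: 32; unlike-type pairs: 14.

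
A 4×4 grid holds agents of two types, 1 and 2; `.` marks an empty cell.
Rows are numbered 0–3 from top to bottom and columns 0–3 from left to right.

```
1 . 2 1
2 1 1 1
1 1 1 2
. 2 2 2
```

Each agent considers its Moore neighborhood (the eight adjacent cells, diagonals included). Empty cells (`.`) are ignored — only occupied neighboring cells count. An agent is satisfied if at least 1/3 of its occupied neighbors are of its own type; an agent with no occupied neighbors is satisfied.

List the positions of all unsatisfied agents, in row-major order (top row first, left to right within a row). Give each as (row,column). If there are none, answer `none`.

(0,0)1 1/2 ok
(0,2)2 0/4 unhappy
(0,3)1 2/3 ok
(1,0)2 0/4 unhappy
(1,1)1 5/7 ok
(1,2)1 5/7 ok
(1,3)1 3/5 ok
(2,0)1 2/4 ok
(2,1)1 4/7 ok
(2,2)1 4/8 ok
(2,3)2 2/5 ok
(3,1)2 1/4 unhappy
(3,2)2 3/5 ok
(3,3)2 2/3 ok

(0,2), (1,0), (3,1)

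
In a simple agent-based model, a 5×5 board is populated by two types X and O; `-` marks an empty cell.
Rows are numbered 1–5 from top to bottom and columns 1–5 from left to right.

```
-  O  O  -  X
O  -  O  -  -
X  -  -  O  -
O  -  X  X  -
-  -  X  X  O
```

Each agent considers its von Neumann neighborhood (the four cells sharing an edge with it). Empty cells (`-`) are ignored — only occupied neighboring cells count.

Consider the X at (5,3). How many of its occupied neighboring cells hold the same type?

Occupied neighbors of (5,3): (4,3)=X, (5,4)=X.
Same type (X): 2 of 2.

2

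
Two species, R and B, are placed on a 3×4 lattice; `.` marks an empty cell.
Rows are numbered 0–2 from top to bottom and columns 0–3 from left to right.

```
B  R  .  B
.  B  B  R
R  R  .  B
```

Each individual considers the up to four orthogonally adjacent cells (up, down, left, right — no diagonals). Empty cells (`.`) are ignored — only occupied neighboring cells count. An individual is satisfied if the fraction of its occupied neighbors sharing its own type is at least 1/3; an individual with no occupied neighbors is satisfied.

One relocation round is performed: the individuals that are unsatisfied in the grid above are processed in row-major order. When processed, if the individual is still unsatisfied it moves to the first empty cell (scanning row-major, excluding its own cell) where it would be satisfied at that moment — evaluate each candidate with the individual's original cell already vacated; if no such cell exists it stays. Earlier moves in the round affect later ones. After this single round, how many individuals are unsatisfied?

Initially unsatisfied (in order): (0,0), (0,1), (0,3), (1,3), (2,3).
  (0,0) → (0,2).
  (0,1) → (0,0).
  (0,3): now satisfied by earlier moves; stays.
  (1,3) → (0,1).
  (2,3): now satisfied by earlier moves; stays.
Resulting grid:
R R B B
. B B .
R R . B
All satisfied now.

0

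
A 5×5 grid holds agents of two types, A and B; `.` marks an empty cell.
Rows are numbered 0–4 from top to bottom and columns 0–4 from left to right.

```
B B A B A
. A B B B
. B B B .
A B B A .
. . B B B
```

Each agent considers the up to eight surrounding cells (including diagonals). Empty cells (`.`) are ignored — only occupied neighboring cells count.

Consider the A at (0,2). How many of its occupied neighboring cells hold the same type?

Occupied neighbors of (0,2): (0,1)=B, (0,3)=B, (1,1)=A, (1,2)=B, (1,3)=B.
Same type (A): 1 of 5.

1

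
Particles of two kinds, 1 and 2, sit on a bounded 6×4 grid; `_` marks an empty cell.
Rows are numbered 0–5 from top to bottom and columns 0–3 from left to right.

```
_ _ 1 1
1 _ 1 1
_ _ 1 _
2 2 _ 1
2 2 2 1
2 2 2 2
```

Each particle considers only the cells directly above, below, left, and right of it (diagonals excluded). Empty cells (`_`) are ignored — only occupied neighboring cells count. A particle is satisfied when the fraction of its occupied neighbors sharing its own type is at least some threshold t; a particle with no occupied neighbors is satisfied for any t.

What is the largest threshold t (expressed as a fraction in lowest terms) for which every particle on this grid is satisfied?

1/3

Row 0: (0,2)1 2/2 · (0,3)1 2/2
Row 1: (1,0)1 — no occupied neighbors · (1,2)1 3/3 · (1,3)1 2/2
Row 2: (2,2)1 1/1
Row 3: (3,0)2 2/2 · (3,1)2 2/2 · (3,3)1 1/1
Row 4: (4,0)2 3/3 · (4,1)2 4/4 · (4,2)2 2/3 · (4,3)1 1/3
Row 5: (5,0)2 2/2 · (5,1)2 3/3 · (5,2)2 3/3 · (5,3)2 1/2
The smallest same-type fraction is 1/3 at (4,3), which reduces to 1/3. Any threshold above that leaves this particle unsatisfied.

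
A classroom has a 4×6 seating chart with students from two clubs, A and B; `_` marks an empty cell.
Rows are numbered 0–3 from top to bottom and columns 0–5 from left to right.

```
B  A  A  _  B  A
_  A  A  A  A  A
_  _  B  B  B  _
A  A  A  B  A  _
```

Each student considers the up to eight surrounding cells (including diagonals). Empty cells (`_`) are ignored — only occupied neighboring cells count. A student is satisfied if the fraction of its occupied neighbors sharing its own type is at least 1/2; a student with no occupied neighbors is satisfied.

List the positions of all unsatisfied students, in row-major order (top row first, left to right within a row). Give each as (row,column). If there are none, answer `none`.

(0,0)B 0/2 not
(0,1)A 3/4 satisfied
(0,2)A 4/4 satisfied
(0,4)B 0/4 not
(0,5)A 2/3 satisfied
(1,1)A 3/5 satisfied
(1,2)A 4/6 satisfied
(1,3)A 3/7 not
(1,4)A 3/6 satisfied
(1,5)A 2/4 satisfied
(2,2)B 2/7 not
(2,3)B 3/8 not
(2,4)B 2/6 not
(3,0)A 1/1 satisfied
(3,1)A 2/3 satisfied
(3,2)A 1/4 not
(3,3)B 3/5 satisfied
(3,4)A 0/3 not

(0,0), (0,4), (1,3), (2,2), (2,3), (2,4), (3,2), (3,4)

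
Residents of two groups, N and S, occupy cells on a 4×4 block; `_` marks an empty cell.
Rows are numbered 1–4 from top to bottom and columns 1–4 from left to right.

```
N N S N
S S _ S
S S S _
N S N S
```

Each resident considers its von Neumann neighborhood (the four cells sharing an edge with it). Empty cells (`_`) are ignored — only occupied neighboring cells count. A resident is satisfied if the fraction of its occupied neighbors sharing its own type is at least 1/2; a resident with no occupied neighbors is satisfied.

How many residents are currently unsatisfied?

8

Row 1: (1,1)N 1/2 ✓ · (1,2)N 1/3 ✗ · (1,3)S 0/2 ✗ · (1,4)N 0/2 ✗
Row 2: (2,1)S 2/3 ✓ · (2,2)S 2/3 ✓ · (2,4)S 0/1 ✗
Row 3: (3,1)S 2/3 ✓ · (3,2)S 4/4 ✓ · (3,3)S 1/2 ✓
Row 4: (4,1)N 0/2 ✗ · (4,2)S 1/3 ✗ · (4,3)N 0/3 ✗ · (4,4)S 0/1 ✗
Unsatisfied: (1,2), (1,3), (1,4), (2,4), (4,1), (4,2), (4,3), (4,4) — 8 in total.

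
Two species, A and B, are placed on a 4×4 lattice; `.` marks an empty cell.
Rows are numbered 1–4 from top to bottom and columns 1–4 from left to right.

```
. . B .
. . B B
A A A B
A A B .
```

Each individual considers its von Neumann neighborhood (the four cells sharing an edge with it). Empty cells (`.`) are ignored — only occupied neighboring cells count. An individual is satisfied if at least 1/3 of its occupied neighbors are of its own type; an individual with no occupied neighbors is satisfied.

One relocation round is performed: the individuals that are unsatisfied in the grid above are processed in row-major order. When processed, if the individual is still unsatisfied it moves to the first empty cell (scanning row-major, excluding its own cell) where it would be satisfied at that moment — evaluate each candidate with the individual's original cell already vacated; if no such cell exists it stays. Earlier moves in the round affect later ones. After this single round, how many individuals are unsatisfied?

1

Initially unsatisfied (in order): (3,3), (4,3).
  (3,3) → (1,1).
  (4,3) → (1,2).
Resulting grid:
A B B .
. . B B
A A . B
A A . .
Unsatisfied now: (1,1).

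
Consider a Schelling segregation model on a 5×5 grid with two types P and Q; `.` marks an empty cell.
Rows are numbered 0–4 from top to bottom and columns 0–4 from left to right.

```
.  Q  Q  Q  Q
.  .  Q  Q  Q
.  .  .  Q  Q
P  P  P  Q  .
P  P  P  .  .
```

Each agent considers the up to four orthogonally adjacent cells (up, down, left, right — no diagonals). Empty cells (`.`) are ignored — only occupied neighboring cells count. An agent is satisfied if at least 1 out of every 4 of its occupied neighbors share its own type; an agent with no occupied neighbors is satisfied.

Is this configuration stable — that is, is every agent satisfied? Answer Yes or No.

Yes

(0,1)Q 1/1 ✓
(0,2)Q 3/3 ✓
(0,3)Q 3/3 ✓
(0,4)Q 2/2 ✓
(1,2)Q 2/2 ✓
(1,3)Q 4/4 ✓
(1,4)Q 3/3 ✓
(2,3)Q 3/3 ✓
(2,4)Q 2/2 ✓
(3,0)P 2/2 ✓
(3,1)P 3/3 ✓
(3,2)P 2/3 ✓
(3,3)Q 1/2 ✓
(4,0)P 2/2 ✓
(4,1)P 3/3 ✓
(4,2)P 2/2 ✓
All meet the threshold, so the configuration is stable.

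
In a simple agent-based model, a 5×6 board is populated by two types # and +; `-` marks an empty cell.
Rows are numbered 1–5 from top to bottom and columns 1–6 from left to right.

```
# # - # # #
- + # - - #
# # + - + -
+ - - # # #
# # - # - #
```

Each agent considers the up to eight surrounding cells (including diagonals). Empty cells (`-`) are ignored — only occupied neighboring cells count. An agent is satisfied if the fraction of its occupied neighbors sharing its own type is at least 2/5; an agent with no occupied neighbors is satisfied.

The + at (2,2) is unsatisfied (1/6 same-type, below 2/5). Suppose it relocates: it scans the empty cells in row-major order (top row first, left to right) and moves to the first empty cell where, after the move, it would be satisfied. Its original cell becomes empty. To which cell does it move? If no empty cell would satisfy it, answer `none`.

(2,4)

Vacating (2,2). Empty cells in order:
  (1,3): 0/3 same-type → still unsatisfied.
  (2,1): 0/4 same-type → still unsatisfied.
  (2,4): 2/5 same-type → satisfied — stop here.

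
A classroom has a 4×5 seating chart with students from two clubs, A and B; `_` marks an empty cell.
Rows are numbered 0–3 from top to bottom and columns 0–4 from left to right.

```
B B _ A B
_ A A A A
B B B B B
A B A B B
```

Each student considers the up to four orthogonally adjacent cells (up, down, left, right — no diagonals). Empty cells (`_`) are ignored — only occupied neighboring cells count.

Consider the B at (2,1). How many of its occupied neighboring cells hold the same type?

3

Occupied neighbors of (2,1): (1,1)=A, (3,1)=B, (2,0)=B, (2,2)=B.
Same type (B): 3 of 4.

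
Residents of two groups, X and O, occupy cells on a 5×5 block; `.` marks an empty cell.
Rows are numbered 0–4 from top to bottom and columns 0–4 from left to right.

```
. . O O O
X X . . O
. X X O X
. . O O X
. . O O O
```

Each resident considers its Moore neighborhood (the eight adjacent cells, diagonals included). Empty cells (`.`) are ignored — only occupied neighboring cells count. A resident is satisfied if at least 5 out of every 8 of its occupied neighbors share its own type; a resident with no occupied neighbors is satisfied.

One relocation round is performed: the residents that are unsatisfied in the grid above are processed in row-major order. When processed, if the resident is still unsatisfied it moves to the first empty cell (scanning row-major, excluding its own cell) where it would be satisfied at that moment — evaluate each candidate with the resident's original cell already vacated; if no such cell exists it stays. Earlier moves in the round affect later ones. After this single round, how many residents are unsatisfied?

Initially unsatisfied (in order): (0,2), (2,2), (2,3), (2,4), (3,4).
  (0,2) → (1,3).
  (2,2) → (0,0).
  (2,3): now satisfied by earlier moves; stays.
  (2,4) → (0,1).
  (3,4) → (2,0).
Resulting grid:
X X . O O
X X . O O
X X . O .
. . O O .
. . O O O
All satisfied now.

0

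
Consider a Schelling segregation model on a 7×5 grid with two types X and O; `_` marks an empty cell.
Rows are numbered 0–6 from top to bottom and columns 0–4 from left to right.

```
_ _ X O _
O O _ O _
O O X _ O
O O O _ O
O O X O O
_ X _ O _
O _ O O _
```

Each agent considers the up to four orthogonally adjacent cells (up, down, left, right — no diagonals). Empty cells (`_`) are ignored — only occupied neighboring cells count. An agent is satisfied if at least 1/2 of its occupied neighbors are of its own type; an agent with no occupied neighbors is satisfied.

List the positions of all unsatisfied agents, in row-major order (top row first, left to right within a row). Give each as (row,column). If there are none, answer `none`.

(0,2), (2,2), (3,2), (4,2), (5,1)

(0,2)X 0/1 not
(0,3)O 1/2 satisfied
(1,0)O 2/2 satisfied
(1,1)O 2/2 satisfied
(1,3)O 1/1 satisfied
(2,0)O 3/3 satisfied
(2,1)O 3/4 satisfied
(2,2)X 0/2 not
(2,4)O 1/1 satisfied
(3,0)O 3/3 satisfied
(3,1)O 4/4 satisfied
(3,2)O 1/3 not
(3,4)O 2/2 satisfied
(4,0)O 2/2 satisfied
(4,1)O 2/4 satisfied
(4,2)X 0/3 not
(4,3)O 2/3 satisfied
(4,4)O 2/2 satisfied
(5,1)X 0/1 not
(5,3)O 2/2 satisfied
(6,0)O 0/0 satisfied
(6,2)O 1/1 satisfied
(6,3)O 2/2 satisfied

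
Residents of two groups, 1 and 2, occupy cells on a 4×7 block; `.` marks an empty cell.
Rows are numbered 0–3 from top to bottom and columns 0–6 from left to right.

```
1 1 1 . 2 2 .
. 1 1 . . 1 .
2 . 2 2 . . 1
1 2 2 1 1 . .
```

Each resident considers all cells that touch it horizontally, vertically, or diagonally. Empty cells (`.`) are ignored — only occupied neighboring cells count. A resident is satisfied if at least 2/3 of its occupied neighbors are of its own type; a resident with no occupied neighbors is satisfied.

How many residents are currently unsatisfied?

10

(0,0)1 2/2 ok
(0,1)1 4/4 ok
(0,2)1 3/3 ok
(0,4)2 1/2 unhappy
(0,5)2 1/2 unhappy
(1,1)1 4/6 ok
(1,2)1 3/5 unhappy
(1,5)1 1/3 unhappy
(2,0)2 1/3 unhappy
(2,2)2 3/6 unhappy
(2,3)2 2/5 unhappy
(2,6)1 1/1 ok
(3,0)1 0/2 unhappy
(3,1)2 3/4 ok
(3,2)2 3/4 ok
(3,3)1 1/4 unhappy
(3,4)1 1/2 unhappy
Unsatisfied: (0,4), (0,5), (1,2), (1,5), (2,0), (2,2), (2,3), (3,0), (3,3), (3,4) — 10 in total.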